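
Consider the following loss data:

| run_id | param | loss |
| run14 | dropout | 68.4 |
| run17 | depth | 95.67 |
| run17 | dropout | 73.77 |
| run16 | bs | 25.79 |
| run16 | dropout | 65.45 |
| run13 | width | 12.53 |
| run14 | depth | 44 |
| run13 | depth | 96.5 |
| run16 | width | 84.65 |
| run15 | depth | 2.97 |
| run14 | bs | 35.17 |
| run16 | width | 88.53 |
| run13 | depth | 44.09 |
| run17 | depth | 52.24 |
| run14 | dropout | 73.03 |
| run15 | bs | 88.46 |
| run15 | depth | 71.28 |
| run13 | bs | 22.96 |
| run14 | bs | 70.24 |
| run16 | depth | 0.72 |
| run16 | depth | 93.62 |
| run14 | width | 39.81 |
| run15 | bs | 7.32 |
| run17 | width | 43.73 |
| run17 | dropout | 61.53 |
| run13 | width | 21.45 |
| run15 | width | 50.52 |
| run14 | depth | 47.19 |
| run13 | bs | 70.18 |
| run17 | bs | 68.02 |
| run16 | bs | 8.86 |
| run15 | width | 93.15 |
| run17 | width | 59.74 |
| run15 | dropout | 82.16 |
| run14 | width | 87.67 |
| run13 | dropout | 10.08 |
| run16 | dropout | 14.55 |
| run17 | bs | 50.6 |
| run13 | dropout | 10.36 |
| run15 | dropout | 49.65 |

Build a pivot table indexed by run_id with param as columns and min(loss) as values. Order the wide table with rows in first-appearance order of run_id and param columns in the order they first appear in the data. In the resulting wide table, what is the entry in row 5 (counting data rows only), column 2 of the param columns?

2.97

With rows in first-appearance order of run_id, row 5 is run_id=run15. param columns in first-appearance order: dropout, depth, bs, width; column 2 is depth.
Long rows with run_id=run15, param=depth: min(2.97, 71.28) = 2.97.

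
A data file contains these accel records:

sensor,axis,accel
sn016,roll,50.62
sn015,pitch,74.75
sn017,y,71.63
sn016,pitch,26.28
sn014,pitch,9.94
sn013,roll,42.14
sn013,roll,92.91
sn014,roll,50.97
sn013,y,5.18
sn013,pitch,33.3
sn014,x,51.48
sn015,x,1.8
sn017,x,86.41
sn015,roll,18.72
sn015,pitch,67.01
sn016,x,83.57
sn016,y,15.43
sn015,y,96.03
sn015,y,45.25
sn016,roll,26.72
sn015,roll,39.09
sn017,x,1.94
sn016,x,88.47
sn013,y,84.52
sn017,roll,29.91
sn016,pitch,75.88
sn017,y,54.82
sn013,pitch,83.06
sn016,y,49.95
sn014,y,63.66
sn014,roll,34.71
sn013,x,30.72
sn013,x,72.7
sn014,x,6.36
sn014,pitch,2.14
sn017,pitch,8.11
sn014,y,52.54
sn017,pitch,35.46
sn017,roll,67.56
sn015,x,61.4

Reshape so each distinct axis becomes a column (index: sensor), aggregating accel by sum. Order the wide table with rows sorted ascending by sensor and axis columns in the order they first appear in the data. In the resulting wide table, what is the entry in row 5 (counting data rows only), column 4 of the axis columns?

With rows sorted ascending by sensor, row 5 is sensor=sn017. axis columns in first-appearance order: roll, pitch, y, x; column 4 is x.
Long rows with sensor=sn017, axis=x: 86.41 + 1.94 = 88.35.

88.35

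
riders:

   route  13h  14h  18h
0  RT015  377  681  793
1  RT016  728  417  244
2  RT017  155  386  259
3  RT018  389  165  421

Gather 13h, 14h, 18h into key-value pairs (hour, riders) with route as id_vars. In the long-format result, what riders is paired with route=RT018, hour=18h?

Unpivoting turns each (route, wide-column) pair into one long row.
The wide cell at row RT018, column 18h holds 421, so the long row (RT018, 18h) has riders=421.

421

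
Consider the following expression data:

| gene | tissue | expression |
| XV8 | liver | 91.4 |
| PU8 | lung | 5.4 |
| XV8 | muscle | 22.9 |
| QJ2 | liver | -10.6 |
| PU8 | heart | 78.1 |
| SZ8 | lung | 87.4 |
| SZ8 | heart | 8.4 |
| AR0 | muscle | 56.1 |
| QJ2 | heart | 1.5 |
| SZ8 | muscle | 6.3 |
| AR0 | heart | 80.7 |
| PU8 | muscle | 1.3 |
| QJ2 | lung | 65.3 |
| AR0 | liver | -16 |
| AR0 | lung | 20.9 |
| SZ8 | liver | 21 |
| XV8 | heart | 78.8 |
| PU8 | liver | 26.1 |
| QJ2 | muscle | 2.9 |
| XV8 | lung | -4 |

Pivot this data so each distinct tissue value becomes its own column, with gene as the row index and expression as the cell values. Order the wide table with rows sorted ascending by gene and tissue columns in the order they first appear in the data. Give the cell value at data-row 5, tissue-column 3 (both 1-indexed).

22.9

With rows sorted ascending by gene, row 5 is gene=XV8. tissue columns in first-appearance order: liver, lung, muscle, heart; column 3 is muscle.
Long rows with gene=XV8, tissue=muscle: expression = 22.9.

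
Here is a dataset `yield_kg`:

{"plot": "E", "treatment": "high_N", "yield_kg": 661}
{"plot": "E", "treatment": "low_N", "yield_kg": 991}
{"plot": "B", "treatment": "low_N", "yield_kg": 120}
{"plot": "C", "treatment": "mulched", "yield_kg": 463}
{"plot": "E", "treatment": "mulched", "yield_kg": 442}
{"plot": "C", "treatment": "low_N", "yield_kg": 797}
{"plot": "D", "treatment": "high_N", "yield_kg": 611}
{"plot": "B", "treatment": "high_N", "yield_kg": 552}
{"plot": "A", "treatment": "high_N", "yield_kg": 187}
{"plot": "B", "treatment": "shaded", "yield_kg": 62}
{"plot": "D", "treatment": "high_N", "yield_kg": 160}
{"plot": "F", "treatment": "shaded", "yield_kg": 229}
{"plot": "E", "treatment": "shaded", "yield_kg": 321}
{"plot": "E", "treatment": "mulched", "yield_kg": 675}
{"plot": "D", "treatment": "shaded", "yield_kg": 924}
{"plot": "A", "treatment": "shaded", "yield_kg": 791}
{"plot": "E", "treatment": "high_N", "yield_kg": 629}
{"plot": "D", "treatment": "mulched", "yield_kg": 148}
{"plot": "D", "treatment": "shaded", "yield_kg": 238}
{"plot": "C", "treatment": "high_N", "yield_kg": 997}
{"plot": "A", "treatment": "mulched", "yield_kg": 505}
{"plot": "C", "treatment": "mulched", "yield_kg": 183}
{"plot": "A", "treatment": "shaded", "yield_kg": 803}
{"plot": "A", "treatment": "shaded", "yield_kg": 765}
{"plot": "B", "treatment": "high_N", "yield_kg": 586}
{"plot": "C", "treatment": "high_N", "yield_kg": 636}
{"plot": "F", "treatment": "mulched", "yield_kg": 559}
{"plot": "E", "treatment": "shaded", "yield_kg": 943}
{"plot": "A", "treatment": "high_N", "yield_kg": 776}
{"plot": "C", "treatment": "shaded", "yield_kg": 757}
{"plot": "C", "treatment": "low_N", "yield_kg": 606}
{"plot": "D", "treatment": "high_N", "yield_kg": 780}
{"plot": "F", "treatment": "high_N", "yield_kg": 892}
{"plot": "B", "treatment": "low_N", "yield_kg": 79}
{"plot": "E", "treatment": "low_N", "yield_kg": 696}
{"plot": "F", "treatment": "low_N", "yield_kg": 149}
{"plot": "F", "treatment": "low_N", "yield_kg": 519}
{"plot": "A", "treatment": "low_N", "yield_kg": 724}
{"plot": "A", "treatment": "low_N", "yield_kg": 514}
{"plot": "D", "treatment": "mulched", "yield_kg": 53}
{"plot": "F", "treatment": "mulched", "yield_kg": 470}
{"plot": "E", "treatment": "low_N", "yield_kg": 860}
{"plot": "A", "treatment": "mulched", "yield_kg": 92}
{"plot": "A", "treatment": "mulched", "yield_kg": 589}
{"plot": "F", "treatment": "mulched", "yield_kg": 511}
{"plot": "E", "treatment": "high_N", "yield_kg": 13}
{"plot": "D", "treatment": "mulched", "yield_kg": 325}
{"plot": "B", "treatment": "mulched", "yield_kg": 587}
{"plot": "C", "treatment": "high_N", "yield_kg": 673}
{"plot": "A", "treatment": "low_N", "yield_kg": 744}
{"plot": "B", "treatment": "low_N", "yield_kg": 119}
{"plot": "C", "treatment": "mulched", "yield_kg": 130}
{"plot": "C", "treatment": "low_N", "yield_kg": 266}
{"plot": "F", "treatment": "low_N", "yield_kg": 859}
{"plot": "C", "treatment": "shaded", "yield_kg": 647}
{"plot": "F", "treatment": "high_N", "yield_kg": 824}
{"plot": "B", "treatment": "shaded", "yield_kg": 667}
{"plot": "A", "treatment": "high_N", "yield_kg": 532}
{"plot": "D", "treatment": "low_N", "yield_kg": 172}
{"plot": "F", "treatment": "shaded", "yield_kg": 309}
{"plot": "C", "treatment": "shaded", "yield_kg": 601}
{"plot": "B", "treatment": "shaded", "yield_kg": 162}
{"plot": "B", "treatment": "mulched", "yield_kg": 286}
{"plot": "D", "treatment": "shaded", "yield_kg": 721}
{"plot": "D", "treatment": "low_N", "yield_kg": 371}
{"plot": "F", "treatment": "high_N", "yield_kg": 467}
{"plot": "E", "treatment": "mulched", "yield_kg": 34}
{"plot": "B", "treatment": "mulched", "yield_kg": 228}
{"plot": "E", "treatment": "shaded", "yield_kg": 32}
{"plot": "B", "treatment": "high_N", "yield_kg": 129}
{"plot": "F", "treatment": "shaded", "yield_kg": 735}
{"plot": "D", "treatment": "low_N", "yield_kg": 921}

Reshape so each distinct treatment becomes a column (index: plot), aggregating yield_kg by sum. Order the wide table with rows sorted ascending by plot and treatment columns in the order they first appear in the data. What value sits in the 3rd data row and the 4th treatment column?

2005

With rows sorted ascending by plot, row 3 is plot=C. treatment columns in first-appearance order: high_N, low_N, mulched, shaded; column 4 is shaded.
Long rows with plot=C, treatment=shaded: 757 + 647 + 601 = 2005.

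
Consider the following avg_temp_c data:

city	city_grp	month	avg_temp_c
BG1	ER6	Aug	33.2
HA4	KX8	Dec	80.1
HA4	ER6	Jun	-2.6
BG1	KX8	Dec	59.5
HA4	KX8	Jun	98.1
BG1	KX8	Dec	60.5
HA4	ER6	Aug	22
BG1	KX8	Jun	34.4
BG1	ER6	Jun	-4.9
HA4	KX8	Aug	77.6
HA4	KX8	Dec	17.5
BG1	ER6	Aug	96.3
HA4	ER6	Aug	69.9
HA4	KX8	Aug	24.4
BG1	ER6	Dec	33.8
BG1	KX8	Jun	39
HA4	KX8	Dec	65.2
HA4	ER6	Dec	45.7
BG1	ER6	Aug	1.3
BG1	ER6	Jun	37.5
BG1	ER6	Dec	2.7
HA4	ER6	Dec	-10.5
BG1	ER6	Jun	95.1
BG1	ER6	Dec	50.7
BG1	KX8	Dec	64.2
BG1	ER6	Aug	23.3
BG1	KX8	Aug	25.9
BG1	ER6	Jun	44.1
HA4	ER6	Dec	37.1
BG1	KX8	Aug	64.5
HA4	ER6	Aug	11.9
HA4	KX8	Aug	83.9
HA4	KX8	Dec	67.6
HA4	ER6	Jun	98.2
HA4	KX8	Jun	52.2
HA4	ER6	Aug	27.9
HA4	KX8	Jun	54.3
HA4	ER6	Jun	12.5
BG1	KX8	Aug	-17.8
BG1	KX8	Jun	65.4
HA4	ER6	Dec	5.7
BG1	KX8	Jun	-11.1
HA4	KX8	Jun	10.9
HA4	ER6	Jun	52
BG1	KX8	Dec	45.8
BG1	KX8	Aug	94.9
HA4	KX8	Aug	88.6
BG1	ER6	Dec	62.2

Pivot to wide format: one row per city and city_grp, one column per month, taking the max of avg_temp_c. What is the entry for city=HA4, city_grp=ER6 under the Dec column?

Rows with city=HA4, city_grp=ER6 and month=Dec: avg_temp_c values are 45.7, -10.5, 37.1, 5.7.
max(45.7, -10.5, 37.1, 5.7) = 45.7.

45.7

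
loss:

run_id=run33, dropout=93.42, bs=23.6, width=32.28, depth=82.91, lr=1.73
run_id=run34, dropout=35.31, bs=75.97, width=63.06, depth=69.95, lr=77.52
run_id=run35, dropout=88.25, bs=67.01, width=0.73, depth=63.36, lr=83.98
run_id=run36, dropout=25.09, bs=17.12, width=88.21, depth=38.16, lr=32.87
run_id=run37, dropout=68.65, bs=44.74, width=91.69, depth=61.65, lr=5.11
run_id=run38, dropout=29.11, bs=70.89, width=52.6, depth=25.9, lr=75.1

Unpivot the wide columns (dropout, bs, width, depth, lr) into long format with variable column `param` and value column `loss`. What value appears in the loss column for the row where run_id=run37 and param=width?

Unpivoting turns each (run_id, wide-column) pair into one long row.
The wide cell at row run37, column width holds 91.69, so the long row (run37, width) has loss=91.69.

91.69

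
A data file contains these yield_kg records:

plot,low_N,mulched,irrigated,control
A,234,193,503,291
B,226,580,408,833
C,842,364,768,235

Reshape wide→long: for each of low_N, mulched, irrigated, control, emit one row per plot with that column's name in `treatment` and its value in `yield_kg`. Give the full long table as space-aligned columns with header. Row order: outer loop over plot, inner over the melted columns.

plot  treatment  yield_kg
A     low_N      234     
A     mulched    193     
A     irrigated  503     
A     control    291     
B     low_N      226     
B     mulched    580     
B     irrigated  408     
B     control    833     
C     low_N      842     
C     mulched    364     
C     irrigated  768     
C     control    235     

Each (plot, column) pair becomes one row: 3 × 4 = 12 rows.
For example, (A, low_N) → yield_kg=234.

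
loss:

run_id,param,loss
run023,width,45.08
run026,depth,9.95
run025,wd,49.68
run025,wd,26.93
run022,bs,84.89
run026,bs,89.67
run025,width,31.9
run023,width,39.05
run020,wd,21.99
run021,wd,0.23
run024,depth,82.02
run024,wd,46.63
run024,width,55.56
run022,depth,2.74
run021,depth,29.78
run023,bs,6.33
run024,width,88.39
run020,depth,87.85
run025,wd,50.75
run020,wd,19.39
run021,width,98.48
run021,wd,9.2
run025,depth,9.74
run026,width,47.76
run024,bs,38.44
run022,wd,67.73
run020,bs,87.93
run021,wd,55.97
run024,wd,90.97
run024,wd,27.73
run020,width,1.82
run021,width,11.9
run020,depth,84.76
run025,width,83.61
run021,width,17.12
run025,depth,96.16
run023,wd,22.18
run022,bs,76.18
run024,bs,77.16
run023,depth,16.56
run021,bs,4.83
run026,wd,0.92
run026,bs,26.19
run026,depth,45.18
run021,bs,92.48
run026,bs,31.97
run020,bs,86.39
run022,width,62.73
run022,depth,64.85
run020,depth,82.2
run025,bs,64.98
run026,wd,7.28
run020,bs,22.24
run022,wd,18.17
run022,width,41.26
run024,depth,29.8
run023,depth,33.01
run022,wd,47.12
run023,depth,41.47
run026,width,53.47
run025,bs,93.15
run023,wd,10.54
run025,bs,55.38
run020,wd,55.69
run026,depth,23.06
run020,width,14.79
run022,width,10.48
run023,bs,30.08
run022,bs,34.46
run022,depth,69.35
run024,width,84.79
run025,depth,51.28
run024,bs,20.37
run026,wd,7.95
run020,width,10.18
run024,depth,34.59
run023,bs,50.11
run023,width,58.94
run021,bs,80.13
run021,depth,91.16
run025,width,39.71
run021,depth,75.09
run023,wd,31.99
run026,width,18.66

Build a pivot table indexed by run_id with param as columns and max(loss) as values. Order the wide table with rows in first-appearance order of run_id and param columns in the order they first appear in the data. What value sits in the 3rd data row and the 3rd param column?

50.75

With rows in first-appearance order of run_id, row 3 is run_id=run025. param columns in first-appearance order: width, depth, wd, bs; column 3 is wd.
Long rows with run_id=run025, param=wd: max(49.68, 26.93, 50.75) = 50.75.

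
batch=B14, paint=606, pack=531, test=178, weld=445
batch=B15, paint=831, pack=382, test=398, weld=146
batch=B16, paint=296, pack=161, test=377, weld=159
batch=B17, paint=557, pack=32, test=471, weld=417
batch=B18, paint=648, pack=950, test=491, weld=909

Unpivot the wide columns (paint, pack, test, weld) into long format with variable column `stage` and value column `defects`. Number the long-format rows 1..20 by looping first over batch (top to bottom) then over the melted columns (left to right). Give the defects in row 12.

159

20 rows total (5 × 4). Row 12: index ⌊(12-1)/4⌋ = 2 into batch → B16; (12-1) mod 4 = 3 into the melted columns → weld.
So row 12 is (B16, weld, 159); defects = 159.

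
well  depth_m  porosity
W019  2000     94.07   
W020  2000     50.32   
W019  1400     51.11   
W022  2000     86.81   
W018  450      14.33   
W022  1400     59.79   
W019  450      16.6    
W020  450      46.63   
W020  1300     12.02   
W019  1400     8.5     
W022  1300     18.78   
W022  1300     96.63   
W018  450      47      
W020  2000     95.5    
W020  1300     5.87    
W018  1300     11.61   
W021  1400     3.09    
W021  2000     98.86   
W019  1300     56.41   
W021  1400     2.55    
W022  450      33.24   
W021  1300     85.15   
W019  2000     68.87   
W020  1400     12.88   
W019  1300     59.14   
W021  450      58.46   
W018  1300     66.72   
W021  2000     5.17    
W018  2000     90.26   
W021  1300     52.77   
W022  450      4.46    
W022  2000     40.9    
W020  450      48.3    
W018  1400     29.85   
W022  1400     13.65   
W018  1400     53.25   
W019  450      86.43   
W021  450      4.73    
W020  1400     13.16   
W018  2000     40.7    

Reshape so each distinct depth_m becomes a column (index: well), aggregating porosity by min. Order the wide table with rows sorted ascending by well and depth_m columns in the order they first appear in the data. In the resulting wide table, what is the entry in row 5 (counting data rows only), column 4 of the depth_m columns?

With rows sorted ascending by well, row 5 is well=W022. depth_m columns in first-appearance order: 2000, 1400, 450, 1300; column 4 is 1300.
Long rows with well=W022, depth_m=1300: min(18.78, 96.63) = 18.78.

18.78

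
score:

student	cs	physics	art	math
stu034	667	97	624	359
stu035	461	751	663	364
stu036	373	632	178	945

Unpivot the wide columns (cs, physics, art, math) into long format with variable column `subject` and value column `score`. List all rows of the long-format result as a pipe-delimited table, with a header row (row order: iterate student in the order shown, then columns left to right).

Each (student, column) pair becomes one row: 3 × 4 = 12 rows.
For example, (stu034, cs) → score=667.

| student | subject | score |
| stu034 | cs | 667 |
| stu034 | physics | 97 |
| stu034 | art | 624 |
| stu034 | math | 359 |
| stu035 | cs | 461 |
| stu035 | physics | 751 |
| stu035 | art | 663 |
| stu035 | math | 364 |
| stu036 | cs | 373 |
| stu036 | physics | 632 |
| stu036 | art | 178 |
| stu036 | math | 945 |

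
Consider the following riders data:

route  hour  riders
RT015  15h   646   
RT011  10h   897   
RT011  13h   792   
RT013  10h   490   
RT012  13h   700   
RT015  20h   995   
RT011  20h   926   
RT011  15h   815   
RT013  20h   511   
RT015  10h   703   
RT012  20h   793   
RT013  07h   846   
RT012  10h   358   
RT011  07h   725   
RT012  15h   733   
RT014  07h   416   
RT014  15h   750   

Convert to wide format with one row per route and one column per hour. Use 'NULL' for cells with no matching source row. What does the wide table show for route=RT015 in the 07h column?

No long-format row has route=RT015 and hour=07h, so the cell is NULL.

NULL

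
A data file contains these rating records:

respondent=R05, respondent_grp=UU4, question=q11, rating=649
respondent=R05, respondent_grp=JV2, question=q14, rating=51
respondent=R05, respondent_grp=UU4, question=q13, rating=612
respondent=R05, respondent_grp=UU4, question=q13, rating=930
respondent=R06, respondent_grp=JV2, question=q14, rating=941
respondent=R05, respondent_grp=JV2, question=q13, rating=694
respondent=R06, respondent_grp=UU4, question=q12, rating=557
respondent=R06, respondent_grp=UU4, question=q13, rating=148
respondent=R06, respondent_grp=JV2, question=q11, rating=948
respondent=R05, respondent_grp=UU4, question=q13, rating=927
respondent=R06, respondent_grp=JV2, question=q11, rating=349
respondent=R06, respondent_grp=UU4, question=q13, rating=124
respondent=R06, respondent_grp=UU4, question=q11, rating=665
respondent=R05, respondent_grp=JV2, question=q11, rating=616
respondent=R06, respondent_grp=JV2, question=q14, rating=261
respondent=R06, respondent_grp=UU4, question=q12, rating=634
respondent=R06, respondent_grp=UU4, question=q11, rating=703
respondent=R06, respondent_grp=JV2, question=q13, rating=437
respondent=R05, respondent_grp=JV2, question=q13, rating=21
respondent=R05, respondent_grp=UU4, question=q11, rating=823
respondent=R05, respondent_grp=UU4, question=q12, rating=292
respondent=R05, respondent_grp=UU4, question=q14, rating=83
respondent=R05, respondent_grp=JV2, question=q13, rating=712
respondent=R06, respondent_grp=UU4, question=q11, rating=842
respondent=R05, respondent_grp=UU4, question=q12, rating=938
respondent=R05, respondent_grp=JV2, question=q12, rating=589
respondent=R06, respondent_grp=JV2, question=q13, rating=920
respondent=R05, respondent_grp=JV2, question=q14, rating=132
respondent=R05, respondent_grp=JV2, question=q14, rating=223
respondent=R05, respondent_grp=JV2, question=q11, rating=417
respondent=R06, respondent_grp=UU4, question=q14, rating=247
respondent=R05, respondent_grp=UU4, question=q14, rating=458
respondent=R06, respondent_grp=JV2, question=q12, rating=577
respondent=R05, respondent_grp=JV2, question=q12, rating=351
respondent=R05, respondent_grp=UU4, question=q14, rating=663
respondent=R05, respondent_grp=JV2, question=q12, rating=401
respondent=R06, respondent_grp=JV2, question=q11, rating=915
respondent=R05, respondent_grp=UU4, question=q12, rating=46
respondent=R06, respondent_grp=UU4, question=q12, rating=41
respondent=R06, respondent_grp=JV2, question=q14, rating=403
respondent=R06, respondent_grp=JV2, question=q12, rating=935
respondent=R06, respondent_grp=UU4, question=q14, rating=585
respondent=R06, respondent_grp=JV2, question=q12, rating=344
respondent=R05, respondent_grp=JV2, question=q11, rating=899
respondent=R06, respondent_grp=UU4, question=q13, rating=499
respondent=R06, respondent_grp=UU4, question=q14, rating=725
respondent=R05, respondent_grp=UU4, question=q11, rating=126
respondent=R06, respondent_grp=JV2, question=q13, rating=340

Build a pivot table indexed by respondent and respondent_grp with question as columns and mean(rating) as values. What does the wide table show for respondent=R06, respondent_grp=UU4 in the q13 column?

Rows with respondent=R06, respondent_grp=UU4 and question=q13: rating values are 148, 124, 499.
(148 + 124 + 499) / 3 = 257.

257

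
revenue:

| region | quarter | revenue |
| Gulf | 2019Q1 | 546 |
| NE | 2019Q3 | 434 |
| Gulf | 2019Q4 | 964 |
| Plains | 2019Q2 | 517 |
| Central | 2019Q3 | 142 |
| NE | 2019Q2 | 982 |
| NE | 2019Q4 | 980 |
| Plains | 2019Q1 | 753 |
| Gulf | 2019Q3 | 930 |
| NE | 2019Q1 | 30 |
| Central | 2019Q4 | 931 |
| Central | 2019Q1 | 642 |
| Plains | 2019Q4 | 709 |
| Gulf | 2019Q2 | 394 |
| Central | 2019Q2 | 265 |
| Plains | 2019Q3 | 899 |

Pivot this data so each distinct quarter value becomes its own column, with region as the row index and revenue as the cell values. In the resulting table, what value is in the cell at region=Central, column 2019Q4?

931

Wide layout: rows indexed by region, columns are the 4 distinct quarter values (2019Q1, 2019Q3, 2019Q4, 2019Q2).
Cell (region=Central, quarter=2019Q4) draws from the long row where region=Central and quarter=2019Q4, which has revenue=931.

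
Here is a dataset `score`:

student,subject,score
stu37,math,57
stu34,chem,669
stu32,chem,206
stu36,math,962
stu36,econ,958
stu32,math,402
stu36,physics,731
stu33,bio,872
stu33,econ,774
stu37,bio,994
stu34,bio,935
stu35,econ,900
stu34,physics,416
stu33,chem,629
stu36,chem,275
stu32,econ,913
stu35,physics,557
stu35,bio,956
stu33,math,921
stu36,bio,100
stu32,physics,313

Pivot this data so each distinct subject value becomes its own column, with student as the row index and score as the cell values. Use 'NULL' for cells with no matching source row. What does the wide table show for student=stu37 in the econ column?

NULL

No long-format row has student=stu37 and subject=econ, so the cell is NULL.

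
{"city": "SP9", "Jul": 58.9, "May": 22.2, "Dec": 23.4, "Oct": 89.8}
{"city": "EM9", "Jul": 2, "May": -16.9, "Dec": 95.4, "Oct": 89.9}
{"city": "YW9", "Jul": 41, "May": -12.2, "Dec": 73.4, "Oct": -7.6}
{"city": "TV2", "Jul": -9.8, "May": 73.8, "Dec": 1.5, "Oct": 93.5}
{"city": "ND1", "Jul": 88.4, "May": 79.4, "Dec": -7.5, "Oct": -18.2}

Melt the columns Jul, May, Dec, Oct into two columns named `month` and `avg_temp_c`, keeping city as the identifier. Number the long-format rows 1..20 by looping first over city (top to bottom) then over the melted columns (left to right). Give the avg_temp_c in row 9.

41

20 rows total (5 × 4). Row 9: index ⌊(9-1)/4⌋ = 2 into city → YW9; (9-1) mod 4 = 0 into the melted columns → Jul.
So row 9 is (YW9, Jul, 41); avg_temp_c = 41.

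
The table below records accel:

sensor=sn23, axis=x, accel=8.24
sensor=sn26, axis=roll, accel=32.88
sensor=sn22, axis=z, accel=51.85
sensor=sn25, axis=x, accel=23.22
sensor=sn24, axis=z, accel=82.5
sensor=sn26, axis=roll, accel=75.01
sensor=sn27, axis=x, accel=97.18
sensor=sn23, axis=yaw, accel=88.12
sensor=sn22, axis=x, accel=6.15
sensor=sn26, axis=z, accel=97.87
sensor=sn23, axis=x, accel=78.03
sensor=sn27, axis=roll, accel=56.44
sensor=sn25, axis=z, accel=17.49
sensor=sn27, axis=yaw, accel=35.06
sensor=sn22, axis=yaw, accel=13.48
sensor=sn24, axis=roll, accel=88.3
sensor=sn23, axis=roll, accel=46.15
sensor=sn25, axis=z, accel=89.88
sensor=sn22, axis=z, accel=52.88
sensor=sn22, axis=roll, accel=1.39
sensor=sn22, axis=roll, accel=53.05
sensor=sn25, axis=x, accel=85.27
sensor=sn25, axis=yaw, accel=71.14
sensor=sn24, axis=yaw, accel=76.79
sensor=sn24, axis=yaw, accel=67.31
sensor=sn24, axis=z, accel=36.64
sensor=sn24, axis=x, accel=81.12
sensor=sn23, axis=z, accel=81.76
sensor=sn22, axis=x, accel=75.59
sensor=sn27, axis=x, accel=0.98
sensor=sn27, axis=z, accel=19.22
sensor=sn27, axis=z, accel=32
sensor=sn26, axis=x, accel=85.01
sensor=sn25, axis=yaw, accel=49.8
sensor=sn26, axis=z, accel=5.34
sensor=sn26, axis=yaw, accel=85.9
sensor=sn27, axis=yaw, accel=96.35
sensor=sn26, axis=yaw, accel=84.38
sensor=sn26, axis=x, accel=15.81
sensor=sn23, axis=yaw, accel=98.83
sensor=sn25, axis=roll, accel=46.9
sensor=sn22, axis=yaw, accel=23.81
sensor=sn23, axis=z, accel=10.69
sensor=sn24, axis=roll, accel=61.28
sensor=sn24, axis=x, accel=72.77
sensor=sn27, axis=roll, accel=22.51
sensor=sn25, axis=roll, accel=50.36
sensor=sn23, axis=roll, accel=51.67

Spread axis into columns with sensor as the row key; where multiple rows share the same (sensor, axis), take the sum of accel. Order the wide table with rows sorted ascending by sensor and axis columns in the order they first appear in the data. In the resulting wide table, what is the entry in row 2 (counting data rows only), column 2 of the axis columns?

97.82

With rows sorted ascending by sensor, row 2 is sensor=sn23. axis columns in first-appearance order: x, roll, z, yaw; column 2 is roll.
Long rows with sensor=sn23, axis=roll: 46.15 + 51.67 = 97.82.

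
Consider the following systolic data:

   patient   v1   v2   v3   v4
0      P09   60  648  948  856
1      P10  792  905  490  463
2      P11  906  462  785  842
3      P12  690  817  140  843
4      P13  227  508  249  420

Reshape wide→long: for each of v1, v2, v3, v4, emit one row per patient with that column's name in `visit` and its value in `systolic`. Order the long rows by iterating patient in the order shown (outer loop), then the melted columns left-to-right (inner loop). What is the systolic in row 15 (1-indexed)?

140

20 rows total (5 × 4). Row 15: index ⌊(15-1)/4⌋ = 3 into patient → P12; (15-1) mod 4 = 2 into the melted columns → v3.
So row 15 is (P12, v3, 140); systolic = 140.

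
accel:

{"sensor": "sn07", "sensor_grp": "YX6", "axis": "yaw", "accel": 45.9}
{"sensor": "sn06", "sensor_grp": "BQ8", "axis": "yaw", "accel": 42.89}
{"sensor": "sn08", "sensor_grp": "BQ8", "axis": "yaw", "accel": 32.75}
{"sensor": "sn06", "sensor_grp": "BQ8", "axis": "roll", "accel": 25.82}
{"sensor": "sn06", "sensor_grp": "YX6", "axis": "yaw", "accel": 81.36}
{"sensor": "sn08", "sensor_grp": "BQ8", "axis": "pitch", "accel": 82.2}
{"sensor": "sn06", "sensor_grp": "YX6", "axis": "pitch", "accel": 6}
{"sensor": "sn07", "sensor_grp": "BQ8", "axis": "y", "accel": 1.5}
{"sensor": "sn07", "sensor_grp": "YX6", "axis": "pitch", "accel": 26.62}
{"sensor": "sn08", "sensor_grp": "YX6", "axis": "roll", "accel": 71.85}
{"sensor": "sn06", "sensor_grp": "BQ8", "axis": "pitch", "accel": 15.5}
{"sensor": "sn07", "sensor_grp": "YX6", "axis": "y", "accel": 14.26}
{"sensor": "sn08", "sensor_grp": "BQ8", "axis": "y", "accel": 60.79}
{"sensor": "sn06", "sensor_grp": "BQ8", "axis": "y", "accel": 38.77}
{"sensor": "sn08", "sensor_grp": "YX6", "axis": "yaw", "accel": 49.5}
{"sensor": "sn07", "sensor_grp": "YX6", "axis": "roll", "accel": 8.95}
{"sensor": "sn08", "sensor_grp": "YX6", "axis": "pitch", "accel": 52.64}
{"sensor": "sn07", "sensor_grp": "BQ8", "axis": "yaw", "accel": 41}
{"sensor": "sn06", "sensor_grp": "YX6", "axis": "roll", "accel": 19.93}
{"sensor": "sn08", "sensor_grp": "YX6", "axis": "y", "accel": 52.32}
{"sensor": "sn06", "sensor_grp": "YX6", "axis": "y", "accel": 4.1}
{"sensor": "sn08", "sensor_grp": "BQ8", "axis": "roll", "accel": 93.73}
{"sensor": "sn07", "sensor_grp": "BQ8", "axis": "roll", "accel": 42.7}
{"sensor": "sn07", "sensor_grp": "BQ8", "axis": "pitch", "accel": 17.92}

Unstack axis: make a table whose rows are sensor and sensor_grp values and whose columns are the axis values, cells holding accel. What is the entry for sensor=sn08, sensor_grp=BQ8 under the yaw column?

Wide layout: rows indexed by sensor and sensor_grp, columns are the 4 distinct axis values (yaw, roll, pitch, y).
Cell (sensor=sn08, sensor_grp=BQ8, axis=yaw) draws from the long row where sensor=sn08, sensor_grp=BQ8 and axis=yaw, which has accel=32.75.

32.75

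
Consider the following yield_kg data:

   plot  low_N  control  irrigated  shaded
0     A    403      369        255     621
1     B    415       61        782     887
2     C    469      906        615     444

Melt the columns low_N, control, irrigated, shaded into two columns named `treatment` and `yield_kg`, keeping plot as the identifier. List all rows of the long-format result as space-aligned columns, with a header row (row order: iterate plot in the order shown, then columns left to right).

plot  treatment  yield_kg
A     low_N      403     
A     control    369     
A     irrigated  255     
A     shaded     621     
B     low_N      415     
B     control    61      
B     irrigated  782     
B     shaded     887     
C     low_N      469     
C     control    906     
C     irrigated  615     
C     shaded     444     

Each (plot, column) pair becomes one row: 3 × 4 = 12 rows.
For example, (A, low_N) → yield_kg=403.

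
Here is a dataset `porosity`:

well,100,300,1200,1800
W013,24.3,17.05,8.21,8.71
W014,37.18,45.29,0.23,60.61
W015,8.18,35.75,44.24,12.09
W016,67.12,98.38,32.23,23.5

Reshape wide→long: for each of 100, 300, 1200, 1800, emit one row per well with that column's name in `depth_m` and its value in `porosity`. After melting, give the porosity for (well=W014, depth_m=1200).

Unpivoting turns each (well, wide-column) pair into one long row.
The wide cell at row W014, column 1200 holds 0.23, so the long row (W014, 1200) has porosity=0.23.

0.23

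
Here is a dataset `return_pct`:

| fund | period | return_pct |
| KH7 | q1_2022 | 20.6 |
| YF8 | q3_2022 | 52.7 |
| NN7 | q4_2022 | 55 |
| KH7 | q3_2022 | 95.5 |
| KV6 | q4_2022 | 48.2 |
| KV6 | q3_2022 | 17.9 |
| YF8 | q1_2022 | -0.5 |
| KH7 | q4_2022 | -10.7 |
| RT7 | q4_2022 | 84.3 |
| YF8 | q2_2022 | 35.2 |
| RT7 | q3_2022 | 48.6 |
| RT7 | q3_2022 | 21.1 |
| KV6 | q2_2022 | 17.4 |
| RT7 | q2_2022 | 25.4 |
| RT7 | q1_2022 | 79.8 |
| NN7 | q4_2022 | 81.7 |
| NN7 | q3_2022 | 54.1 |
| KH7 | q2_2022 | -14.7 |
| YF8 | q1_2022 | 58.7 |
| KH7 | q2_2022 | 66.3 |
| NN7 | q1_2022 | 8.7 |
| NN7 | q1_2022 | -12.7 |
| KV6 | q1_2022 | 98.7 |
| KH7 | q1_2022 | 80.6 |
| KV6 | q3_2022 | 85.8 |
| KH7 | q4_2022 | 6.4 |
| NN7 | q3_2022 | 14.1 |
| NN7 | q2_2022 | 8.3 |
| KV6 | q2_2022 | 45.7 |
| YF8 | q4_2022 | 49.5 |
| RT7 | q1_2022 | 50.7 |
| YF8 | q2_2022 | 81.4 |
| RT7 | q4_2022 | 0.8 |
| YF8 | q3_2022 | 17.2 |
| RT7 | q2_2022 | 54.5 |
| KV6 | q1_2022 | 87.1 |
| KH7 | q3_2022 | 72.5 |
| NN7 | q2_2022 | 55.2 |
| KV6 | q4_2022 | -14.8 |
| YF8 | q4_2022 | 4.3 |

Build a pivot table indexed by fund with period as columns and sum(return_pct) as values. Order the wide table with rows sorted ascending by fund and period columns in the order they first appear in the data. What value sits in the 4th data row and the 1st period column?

With rows sorted ascending by fund, row 4 is fund=RT7. period columns in first-appearance order: q1_2022, q3_2022, q4_2022, q2_2022; column 1 is q1_2022.
Long rows with fund=RT7, period=q1_2022: 79.8 + 50.7 = 130.5.

130.5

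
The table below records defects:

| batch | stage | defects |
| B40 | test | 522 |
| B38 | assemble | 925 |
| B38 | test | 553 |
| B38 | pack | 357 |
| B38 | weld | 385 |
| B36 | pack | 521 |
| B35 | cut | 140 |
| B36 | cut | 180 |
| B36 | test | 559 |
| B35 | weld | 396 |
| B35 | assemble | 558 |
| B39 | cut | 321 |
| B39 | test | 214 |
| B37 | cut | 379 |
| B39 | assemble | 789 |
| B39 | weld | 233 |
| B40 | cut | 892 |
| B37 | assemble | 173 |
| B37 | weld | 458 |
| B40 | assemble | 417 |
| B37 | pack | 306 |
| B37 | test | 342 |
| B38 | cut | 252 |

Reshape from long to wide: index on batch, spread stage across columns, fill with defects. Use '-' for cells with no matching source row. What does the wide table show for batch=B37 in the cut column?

The long row with batch=B37, stage=cut has defects=379.

379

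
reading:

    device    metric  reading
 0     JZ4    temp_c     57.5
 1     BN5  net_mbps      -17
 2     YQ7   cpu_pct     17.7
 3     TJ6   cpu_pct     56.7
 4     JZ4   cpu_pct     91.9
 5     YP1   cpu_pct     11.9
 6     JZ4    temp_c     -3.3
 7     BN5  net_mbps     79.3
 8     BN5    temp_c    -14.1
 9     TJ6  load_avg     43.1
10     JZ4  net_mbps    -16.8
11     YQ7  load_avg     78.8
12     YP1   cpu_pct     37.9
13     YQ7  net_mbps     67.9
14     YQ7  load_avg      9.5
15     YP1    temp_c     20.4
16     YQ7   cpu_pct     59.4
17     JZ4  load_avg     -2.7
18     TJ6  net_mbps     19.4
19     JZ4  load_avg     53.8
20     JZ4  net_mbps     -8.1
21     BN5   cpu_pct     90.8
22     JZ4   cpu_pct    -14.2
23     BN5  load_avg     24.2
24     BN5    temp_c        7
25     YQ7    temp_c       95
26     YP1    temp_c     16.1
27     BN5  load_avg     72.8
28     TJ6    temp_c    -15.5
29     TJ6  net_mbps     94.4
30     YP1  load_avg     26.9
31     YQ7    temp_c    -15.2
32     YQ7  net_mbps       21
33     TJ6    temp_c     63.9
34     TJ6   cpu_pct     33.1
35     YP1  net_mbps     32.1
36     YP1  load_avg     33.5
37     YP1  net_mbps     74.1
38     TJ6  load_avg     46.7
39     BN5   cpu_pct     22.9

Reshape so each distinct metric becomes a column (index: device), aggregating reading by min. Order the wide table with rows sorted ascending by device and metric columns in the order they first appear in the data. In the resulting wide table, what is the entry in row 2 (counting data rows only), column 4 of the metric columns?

-2.7

With rows sorted ascending by device, row 2 is device=JZ4. metric columns in first-appearance order: temp_c, net_mbps, cpu_pct, load_avg; column 4 is load_avg.
Long rows with device=JZ4, metric=load_avg: min(-2.7, 53.8) = -2.7.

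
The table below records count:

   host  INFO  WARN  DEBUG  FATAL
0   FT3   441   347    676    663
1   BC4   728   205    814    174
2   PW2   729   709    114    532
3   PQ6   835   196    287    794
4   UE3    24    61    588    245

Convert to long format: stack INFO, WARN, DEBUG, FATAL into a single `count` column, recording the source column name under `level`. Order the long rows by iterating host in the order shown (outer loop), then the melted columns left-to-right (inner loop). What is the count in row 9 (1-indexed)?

729

20 rows total (5 × 4). Row 9: index ⌊(9-1)/4⌋ = 2 into host → PW2; (9-1) mod 4 = 0 into the melted columns → INFO.
So row 9 is (PW2, INFO, 729); count = 729.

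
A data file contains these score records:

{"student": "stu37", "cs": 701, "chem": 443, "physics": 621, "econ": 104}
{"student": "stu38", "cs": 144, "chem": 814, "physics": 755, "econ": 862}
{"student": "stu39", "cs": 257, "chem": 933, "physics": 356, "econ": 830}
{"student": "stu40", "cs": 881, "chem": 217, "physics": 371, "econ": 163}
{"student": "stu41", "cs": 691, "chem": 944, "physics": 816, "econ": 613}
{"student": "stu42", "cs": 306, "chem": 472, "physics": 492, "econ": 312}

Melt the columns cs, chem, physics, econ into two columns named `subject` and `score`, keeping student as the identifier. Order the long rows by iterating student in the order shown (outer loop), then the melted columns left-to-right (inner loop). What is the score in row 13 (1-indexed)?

881

24 rows total (6 × 4). Row 13: index ⌊(13-1)/4⌋ = 3 into student → stu40; (13-1) mod 4 = 0 into the melted columns → cs.
So row 13 is (stu40, cs, 881); score = 881.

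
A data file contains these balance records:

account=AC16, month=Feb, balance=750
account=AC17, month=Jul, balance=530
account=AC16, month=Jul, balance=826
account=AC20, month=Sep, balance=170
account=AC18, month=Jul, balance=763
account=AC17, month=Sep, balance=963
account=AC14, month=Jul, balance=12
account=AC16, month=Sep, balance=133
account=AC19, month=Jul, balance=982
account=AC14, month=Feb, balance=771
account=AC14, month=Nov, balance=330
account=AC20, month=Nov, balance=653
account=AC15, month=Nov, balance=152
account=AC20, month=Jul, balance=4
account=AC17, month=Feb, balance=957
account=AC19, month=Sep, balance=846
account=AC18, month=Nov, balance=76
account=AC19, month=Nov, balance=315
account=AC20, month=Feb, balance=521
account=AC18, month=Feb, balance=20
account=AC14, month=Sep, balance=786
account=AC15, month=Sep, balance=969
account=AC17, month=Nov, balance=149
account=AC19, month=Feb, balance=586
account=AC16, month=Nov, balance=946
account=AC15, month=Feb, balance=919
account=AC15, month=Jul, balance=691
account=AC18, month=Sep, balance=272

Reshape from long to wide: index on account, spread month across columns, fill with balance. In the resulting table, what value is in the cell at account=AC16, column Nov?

Wide layout: rows indexed by account, columns are the 4 distinct month values (Feb, Jul, Sep, Nov).
Cell (account=AC16, month=Nov) draws from the long row where account=AC16 and month=Nov, which has balance=946.

946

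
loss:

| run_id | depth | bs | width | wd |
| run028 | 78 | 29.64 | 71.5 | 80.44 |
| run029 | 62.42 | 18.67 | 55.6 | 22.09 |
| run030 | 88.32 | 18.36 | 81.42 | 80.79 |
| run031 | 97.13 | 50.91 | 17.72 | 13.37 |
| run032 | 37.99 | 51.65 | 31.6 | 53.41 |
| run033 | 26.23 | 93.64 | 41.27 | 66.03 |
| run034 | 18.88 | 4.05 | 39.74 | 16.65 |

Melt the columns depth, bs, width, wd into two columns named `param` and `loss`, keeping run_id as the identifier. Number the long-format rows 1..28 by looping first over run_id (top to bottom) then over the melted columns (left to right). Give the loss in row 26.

28 rows total (7 × 4). Row 26: index ⌊(26-1)/4⌋ = 6 into run_id → run034; (26-1) mod 4 = 1 into the melted columns → bs.
So row 26 is (run034, bs, 4.05); loss = 4.05.

4.05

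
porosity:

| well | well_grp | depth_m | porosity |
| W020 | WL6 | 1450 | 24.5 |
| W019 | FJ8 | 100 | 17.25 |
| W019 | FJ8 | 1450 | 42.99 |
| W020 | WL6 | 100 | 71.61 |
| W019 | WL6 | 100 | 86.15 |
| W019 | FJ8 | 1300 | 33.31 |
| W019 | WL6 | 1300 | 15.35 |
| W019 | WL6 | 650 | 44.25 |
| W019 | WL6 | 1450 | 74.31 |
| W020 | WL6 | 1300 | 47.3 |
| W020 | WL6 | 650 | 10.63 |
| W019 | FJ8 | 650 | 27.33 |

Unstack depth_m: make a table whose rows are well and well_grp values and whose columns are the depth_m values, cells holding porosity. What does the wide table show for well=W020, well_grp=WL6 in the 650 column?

10.63

Wide layout: rows indexed by well and well_grp, columns are the 4 distinct depth_m values (1450, 100, 1300, 650).
Cell (well=W020, well_grp=WL6, depth_m=650) draws from the long row where well=W020, well_grp=WL6 and depth_m=650, which has porosity=10.63.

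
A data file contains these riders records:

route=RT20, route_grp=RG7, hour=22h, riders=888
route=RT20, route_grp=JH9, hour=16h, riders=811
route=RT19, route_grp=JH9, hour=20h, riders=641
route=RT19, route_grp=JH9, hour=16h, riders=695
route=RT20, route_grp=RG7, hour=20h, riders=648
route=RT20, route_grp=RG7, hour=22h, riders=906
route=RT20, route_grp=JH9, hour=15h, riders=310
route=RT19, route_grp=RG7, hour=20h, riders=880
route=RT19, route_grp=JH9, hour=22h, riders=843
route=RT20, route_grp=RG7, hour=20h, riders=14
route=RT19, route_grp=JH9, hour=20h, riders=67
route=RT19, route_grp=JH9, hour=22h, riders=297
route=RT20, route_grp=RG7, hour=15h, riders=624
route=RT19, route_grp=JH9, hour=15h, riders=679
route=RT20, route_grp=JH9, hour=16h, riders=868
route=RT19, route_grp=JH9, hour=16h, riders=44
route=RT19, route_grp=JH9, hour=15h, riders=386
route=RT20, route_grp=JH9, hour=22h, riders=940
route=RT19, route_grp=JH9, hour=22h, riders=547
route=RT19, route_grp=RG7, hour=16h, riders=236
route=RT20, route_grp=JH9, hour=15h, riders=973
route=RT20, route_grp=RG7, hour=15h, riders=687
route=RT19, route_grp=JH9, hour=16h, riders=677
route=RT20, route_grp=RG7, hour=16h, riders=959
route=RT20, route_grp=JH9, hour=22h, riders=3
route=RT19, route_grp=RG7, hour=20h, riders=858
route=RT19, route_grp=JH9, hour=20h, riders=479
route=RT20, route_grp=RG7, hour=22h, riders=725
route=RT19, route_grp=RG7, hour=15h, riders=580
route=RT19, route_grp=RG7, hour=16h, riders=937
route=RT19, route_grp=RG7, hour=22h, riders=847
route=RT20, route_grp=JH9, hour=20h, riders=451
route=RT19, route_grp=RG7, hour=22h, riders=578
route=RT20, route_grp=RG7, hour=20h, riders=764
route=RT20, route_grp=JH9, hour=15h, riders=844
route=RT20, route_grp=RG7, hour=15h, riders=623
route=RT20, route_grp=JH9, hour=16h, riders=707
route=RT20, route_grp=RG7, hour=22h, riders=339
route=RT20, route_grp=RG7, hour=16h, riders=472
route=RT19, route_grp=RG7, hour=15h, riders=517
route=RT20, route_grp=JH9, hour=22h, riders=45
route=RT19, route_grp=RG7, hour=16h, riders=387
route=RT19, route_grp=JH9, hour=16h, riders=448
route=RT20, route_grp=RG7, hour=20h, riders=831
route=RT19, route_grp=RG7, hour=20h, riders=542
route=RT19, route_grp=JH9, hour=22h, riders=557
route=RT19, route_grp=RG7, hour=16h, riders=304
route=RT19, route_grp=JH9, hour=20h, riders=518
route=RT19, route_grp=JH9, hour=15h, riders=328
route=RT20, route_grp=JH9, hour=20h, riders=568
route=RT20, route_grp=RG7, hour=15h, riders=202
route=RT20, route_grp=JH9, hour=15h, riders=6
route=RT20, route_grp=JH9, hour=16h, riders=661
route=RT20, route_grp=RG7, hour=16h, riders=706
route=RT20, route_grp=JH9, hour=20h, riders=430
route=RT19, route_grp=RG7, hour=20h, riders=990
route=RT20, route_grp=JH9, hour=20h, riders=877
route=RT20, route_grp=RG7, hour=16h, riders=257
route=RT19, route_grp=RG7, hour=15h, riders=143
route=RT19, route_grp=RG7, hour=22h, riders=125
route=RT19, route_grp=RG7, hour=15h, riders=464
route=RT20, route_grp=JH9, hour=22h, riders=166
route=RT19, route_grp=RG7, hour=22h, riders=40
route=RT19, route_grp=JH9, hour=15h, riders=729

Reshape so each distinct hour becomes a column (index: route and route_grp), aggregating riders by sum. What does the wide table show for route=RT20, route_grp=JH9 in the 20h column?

2326

Rows with route=RT20, route_grp=JH9 and hour=20h: riders values are 451, 568, 430, 877.
451 + 568 + 430 + 877 = 2326.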